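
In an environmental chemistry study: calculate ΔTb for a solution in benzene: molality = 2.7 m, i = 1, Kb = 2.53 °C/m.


ΔTb = Kb × m × i
= 2.53 × 2.7 × 1
= 6.831 °C

6.831 °C


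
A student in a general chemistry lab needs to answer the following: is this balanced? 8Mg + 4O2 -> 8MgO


Equation: 8Mg + 4O2 -> 8MgO
Check atoms: Mg: 8=8, O: 8=8
Balanced

Yes, balanced


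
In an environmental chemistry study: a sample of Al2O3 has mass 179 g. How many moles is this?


M(Al2O3) = 101.96 g/mol
n = mass/M = 179/101.96 = 1.7556 mol

1.7556 mol


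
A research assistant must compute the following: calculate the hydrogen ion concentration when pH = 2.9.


[H+] = 10^(-pH) = 10^(-2.9)
= 1.26×10^-3 M

1.26×10^-3 M


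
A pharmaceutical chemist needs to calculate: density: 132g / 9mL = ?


ρ = mass/volume
= 132/9
= 14.667 g/mL

14.667 g/mL


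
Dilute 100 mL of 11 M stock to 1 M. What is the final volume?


C1V1 = C2V2
11 × 100 = 1 × V2
V2 = 1100/1 = 1100.0 mL

1100.0 mL


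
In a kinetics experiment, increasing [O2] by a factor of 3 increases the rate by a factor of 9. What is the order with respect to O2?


rate ∝ [O2]^n
3^n = 9 → n = 2
Order in O2: 2

2


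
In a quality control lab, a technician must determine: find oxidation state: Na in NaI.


Group 1 metal: +1
Oxidation number: +1

+1


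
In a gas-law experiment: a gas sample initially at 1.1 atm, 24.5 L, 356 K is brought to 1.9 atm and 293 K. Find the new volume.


P1V1/T1 = P2V2/T2
V2 = P1V1T2/(T1P2)
= 1.1×24.5×293/(356×1.9)
= 11.674 L

11.674 L


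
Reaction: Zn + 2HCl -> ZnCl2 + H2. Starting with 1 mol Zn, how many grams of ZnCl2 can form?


Mole ratio ZnCl2:Zn = 1:1
n(ZnCl2) = 1 × 1/1 = 1.000 mol
mass = 1.000 × 136.28 = 136.28 g

136.28 g


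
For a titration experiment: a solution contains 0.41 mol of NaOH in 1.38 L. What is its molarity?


M = n/V = 0.41/1.38 = 0.297 mol/L

0.297 M


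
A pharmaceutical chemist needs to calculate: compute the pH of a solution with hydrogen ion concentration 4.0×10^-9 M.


pH = -log10([H+]) = -log10(4.0×10^-9)
= 9 - log10(4.0)
= 9 - 0.6
= 8.4

8.4


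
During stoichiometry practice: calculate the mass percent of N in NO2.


M(NO2) = 1×14.01 + 2×16.0 = 46.01 g/mol
Mass of N = 1 × 14.01 = 14.01 g/mol
% N = 14.01/46.01 × 100 = 30.45%

30.45%


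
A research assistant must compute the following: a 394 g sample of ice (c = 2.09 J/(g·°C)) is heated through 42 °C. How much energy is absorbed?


q = mcΔT = 394 × 2.09 × 42
= 34585.32 J

34585.32 J


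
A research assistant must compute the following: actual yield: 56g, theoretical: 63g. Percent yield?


% yield = actual/theoretical × 100
= 56/63 × 100
= 88.89%

88.89%


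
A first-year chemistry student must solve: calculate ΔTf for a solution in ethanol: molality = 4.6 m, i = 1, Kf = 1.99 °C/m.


ΔTf = Kf × m × i
= 1.99 × 4.6 × 1
= 9.154 °C

9.154 °C


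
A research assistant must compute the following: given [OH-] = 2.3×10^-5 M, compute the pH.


pOH = -log10([OH-]) = -log10(2.3×10^-5)
= 5 - log10(2.3) = 4.64
pH = 14 - pOH = 14 - 4.64 = 9.36

9.36


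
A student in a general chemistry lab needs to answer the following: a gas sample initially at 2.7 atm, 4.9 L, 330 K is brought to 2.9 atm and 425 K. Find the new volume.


P1V1/T1 = P2V2/T2
V2 = P1V1T2/(T1P2)
= 2.7×4.9×425/(330×2.9)
= 5.875 L

5.875 L


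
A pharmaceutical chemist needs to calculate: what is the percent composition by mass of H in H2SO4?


M(H2SO4) = 2×1.008 + 1×32.07 + 4×16.0 = 98.086 g/mol
Mass of H = 2 × 1.008 = 2.016 g/mol
% H = 2.016/98.086 × 100 = 2.06%

2.06%


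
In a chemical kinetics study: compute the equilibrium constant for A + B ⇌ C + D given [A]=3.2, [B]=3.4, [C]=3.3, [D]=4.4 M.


Kc = [C][D]/([A][B])
= (3.3^1 × 4.4^1)/(3.2^1 × 3.4^1)
= 14.52/10.88
= 1.335

1.335


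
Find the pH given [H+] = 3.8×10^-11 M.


pH = -log10([H+]) = -log10(3.8×10^-11)
= 11 - log10(3.8)
= 11 - 0.58
= 10.42

10.42


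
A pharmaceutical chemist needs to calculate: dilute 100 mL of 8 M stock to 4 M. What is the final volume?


C1V1 = C2V2
8 × 100 = 4 × V2
V2 = 800/4 = 200.0 mL

200.0 mL


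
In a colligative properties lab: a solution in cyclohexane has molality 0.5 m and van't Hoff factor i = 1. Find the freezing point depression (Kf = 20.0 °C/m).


ΔTf = Kf × m × i
= 20.0 × 0.5 × 1
= 10.0 °C

10.0 °C


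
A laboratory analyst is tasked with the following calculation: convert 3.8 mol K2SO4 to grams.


M(K2SO4) = 174.27 g/mol
mass = n × M = 3.8 × 174.27 = 662.23 g

662.23 g


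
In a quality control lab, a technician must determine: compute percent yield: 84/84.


% yield = actual/theoretical × 100
= 84/84 × 100
= 100.0%

100.0%


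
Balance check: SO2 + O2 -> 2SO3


Equation: SO2 + O2 -> 2SO3
Check atoms: O: 4≠6, S: 1≠2
Not balanced

No, not balanced


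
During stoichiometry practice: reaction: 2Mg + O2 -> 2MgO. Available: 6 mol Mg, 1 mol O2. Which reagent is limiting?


Mole ratio available / coefficient:
  Mg: 6/2 = 3.000
  O2: 1/1 = 1.000
Smaller ratio is limiting.

O2


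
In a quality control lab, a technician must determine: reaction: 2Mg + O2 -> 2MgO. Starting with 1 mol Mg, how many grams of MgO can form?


Mole ratio MgO:Mg = 2:2
n(MgO) = 1 × 2/2 = 1.000 mol
mass = 1.000 × 40.31 = 40.31 g

40.31 g


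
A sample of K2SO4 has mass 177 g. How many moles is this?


M(K2SO4) = 174.27 g/mol
n = mass/M = 177/174.27 = 1.0157 mol

1.0157 mol


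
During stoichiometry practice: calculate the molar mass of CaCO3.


M(CaCO3) = 1×40.08 + 1×12.01 + 3×16.0
= 40.08 + 12.01 + 48.0
= 100.09 g/mol

100.09 g/mol


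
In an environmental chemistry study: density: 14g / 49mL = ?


ρ = mass/volume
= 14/49
= 0.286 g/mL

0.286 g/mL


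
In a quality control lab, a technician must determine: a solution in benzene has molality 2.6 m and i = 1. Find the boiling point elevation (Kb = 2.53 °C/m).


ΔTb = Kb × m × i
= 2.53 × 2.6 × 1
= 6.578 °C

6.578 °C


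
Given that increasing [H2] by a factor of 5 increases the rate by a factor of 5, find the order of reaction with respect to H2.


rate ∝ [H2]^n
5^n = 5 → n = 1
Order in H2: 1

1


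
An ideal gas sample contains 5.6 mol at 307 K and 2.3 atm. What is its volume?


PV = nRT  (R = 0.08206 L·atm/(mol·K))
V = nRT/P = 5.6×0.08206×307/2.3
= 61.338 L

61.338 L


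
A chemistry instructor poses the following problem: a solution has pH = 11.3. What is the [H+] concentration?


[H+] = 10^(-pH) = 10^(-11.3)
= 5.01×10^-12 M

5.01×10^-12 M


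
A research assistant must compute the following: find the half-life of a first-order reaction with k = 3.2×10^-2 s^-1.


t½ = ln2/k = 0.693147/(3.2×10^-2 s^-1)
= 21.66 s

21.66 s


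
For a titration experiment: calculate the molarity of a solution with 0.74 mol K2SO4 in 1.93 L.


M = n/V = 0.74/1.93 = 0.383 mol/L

0.383 M


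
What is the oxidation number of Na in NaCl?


Group 1 metal: +1
Oxidation number: +1

+1


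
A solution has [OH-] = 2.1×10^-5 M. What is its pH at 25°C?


pOH = -log10([OH-]) = -log10(2.1×10^-5)
= 5 - log10(2.1) = 4.68
pH = 14 - pOH = 14 - 4.68 = 9.32

9.32


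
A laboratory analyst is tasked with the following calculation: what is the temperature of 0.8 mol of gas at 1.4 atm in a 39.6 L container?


PV = nRT  (R = 0.08206 L·atm/(mol·K))
T = PV/(nR) = 1.4×39.6/(0.8×0.08206)
= 55.44/0.065648
= 844.50 K

844.50 K


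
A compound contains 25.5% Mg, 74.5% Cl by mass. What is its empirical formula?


Assume 100 g sample. Moles of each element:
  Mg: 25.5/24.31 = 1.049 mol
  Cl: 74.5/35.45 = 2.102 mol
Divide by smallest (1.049):
  Mg: 1.049/1.049 = 1.0
  Cl: 2.102/1.049 = 2.0
Empirical formula: MgCl2

MgCl2


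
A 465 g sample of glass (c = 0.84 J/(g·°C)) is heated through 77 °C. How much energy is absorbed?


q = mcΔT = 465 × 0.84 × 77
= 30076.20 J

30076.20 J


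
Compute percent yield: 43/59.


% yield = actual/theoretical × 100
= 43/59 × 100
= 72.88%

72.88%


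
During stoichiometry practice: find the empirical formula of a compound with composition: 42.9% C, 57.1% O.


Assume 100 g sample. Moles of each element:
  C: 42.9/12.01 = 3.572 mol
  O: 57.1/16.0 = 3.569 mol
Divide by smallest (3.569):
  C: 3.572/3.569 = 1.0
  O: 3.569/3.569 = 1.0
Empirical formula: CO

CO


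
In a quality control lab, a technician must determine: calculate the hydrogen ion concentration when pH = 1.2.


[H+] = 10^(-pH) = 10^(-1.2)
= 6.31×10^-2 M

6.31×10^-2 M


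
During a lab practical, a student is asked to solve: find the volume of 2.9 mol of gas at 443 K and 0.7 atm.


PV = nRT  (R = 0.08206 L·atm/(mol·K))
V = nRT/P = 2.9×0.08206×443/0.7
= 150.604 L

150.604 L


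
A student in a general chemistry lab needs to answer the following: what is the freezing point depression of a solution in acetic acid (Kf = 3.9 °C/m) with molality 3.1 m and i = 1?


ΔTf = Kf × m × i
= 3.9 × 3.1 × 1
= 12.09 °C

12.09 °C


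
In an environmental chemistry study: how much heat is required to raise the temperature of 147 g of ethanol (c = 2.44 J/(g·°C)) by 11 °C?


q = mcΔT = 147 × 2.44 × 11
= 3945.48 J

3945.48 J


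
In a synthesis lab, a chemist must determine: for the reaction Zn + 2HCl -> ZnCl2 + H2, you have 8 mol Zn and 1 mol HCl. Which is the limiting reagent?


Mole ratio available / coefficient:
  Zn: 8/1 = 8.000
  HCl: 1/2 = 0.500
Smaller ratio is limiting.

HCl


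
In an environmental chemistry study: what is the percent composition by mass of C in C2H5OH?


M(C2H5OH) = 2×12.01 + 6×1.008 + 1×16.0 = 46.068 g/mol
Mass of C = 2 × 12.01 = 24.02 g/mol
% C = 24.02/46.068 × 100 = 52.14%

52.14%


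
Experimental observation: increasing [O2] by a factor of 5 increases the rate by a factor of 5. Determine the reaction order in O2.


rate ∝ [O2]^n
5^n = 5 → n = 1
Order in O2: 1

1


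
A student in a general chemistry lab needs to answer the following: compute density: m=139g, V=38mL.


ρ = mass/volume
= 139/38
= 3.658 g/mL

3.658 g/mL


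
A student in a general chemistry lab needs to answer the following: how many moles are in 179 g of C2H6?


M(C2H6) = 30.07 g/mol
n = mass/M = 179/30.07 = 5.9528 mol

5.9528 mol


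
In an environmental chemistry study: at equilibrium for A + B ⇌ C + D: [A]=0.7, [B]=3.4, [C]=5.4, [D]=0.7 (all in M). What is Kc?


Kc = [C][D]/([A][B])
= (5.4^1 × 0.7^1)/(0.7^1 × 3.4^1)
= 3.78/2.38
= 1.588

1.588


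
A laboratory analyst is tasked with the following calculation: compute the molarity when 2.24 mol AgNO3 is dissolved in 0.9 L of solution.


M = n/V = 2.24/0.9 = 2.489 mol/L

2.489 M


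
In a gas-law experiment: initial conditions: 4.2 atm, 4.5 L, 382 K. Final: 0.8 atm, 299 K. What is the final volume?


P1V1/T1 = P2V2/T2
V2 = P1V1T2/(T1P2)
= 4.2×4.5×299/(382×0.8)
= 18.492 L

18.492 L


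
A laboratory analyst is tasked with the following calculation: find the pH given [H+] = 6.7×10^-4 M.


pH = -log10([H+]) = -log10(6.7×10^-4)
= 4 - log10(6.7)
= 4 - 0.83
= 3.17

3.17


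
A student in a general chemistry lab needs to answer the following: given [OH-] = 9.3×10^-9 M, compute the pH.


pOH = -log10([OH-]) = -log10(9.3×10^-9)
= 9 - log10(9.3) = 8.03
pH = 14 - pOH = 14 - 8.03 = 5.97

5.97


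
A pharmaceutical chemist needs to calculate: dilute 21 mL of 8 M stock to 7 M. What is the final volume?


C1V1 = C2V2
8 × 21 = 7 × V2
V2 = 168/7 = 24.0 mL

24.0 mL


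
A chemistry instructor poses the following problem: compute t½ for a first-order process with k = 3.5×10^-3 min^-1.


t½ = ln2/k = 0.693147/(3.5×10^-3 min^-1)
= 198.0 min

198.0 min


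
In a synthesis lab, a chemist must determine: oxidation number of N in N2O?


2x + (-2) = 0, so x = +1
Oxidation number: +1

+1


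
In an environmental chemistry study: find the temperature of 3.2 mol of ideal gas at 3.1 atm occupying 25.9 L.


PV = nRT  (R = 0.08206 L·atm/(mol·K))
T = PV/(nR) = 3.1×25.9/(3.2×0.08206)
= 80.29/0.262592
= 305.76 K

305.76 K


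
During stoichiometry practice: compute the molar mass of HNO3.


M(HNO3) = 1×1.008 + 1×14.01 + 3×16.0
= 1.01 + 14.01 + 48.0
= 63.02 g/mol

63.02 g/mol


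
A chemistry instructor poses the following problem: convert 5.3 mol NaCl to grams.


M(NaCl) = 58.44 g/mol
mass = n × M = 5.3 × 58.44 = 309.73 g

309.73 g


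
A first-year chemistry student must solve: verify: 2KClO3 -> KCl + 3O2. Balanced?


Equation: 2KClO3 -> KCl + 3O2
Check atoms: Cl: 2≠1, K: 2≠1, O: 6=6
Not balanced

No, not balanced


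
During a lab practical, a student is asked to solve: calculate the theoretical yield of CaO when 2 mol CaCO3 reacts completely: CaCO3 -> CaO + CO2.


Mole ratio CaO:CaCO3 = 1:1
n(CaO) = 2 × 1/1 = 2.000 mol
mass = 2.000 × 56.08 = 112.16 g

112.16 g


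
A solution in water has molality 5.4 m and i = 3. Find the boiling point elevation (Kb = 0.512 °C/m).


ΔTb = Kb × m × i
= 0.512 × 5.4 × 3
= 8.2944 °C

8.2944 °C


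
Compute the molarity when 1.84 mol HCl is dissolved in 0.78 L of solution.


M = n/V = 1.84/0.78 = 2.359 mol/L

2.359 M


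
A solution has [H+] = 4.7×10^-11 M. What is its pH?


pH = -log10([H+]) = -log10(4.7×10^-11)
= 11 - log10(4.7)
= 11 - 0.67
= 10.33

10.33


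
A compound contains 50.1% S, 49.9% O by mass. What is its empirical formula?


Assume 100 g sample. Moles of each element:
  S: 50.1/32.07 = 1.562 mol
  O: 49.9/16.0 = 3.119 mol
Divide by smallest (1.562):
  S: 1.562/1.562 = 1.0
  O: 3.119/1.562 = 2.0
Empirical formula: SO2

SO2


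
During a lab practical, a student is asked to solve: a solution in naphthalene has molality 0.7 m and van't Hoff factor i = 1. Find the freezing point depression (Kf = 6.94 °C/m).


ΔTf = Kf × m × i
= 6.94 × 0.7 × 1
= 4.858 °C

4.858 °C


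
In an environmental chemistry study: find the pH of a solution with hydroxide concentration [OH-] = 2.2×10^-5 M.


pOH = -log10([OH-]) = -log10(2.2×10^-5)
= 5 - log10(2.2) = 4.66
pH = 14 - pOH = 14 - 4.66 = 9.34

9.34


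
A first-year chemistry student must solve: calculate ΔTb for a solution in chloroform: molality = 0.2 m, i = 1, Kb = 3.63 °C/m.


ΔTb = Kb × m × i
= 3.63 × 0.2 × 1
= 0.726 °C

0.726 °C


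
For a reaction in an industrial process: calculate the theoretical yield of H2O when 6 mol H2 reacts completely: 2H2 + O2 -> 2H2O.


Mole ratio H2O:H2 = 2:2
n(H2O) = 6 × 2/2 = 6.000 mol
mass = 6.000 × 18.02 = 108.12 g

108.12 g


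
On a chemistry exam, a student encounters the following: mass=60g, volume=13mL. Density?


ρ = mass/volume
= 60/13
= 4.615 g/mL

4.615 g/mL


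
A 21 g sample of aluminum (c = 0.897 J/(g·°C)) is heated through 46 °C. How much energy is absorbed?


q = mcΔT = 21 × 0.897 × 46
= 866.50 J

866.50 J


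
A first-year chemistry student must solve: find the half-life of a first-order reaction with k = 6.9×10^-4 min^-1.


t½ = ln2/k = 0.693147/(6.9×10^-4 min^-1)
= 1005 min

1005 min


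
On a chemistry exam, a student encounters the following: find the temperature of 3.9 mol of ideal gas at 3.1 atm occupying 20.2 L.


PV = nRT  (R = 0.08206 L·atm/(mol·K))
T = PV/(nR) = 3.1×20.2/(3.9×0.08206)
= 62.62/0.320034
= 195.67 K

195.67 K


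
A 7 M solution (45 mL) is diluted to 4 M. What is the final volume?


C1V1 = C2V2
7 × 45 = 4 × V2
V2 = 315/4 = 78.75 mL

78.75 mL


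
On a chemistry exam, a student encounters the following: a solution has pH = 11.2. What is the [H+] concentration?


[H+] = 10^(-pH) = 10^(-11.2)
= 6.31×10^-12 M

6.31×10^-12 M


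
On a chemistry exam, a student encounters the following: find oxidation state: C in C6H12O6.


6x + 12(+1) + 6(-2) = 0, so x = +0
Oxidation number: +0

+0


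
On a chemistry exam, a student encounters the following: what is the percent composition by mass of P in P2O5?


M(P2O5) = 2×30.97 + 5×16.0 = 141.94 g/mol
Mass of P = 2 × 30.97 = 61.94 g/mol
% P = 61.94/141.94 × 100 = 43.64%

43.64%


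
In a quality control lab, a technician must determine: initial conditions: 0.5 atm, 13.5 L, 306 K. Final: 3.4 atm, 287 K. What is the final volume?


P1V1/T1 = P2V2/T2
V2 = P1V1T2/(T1P2)
= 0.5×13.5×287/(306×3.4)
= 1.862 L

1.862 L


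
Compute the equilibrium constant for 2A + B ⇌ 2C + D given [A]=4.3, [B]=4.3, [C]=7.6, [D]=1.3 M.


Kc = [C]^2[D]/([A]^2[B])
= (7.6^2 × 1.3^1)/(4.3^2 × 4.3^1)
= 75.088/79.507
= 0.9444

0.9444


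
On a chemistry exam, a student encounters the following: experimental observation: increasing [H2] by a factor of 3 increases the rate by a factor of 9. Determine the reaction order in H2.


rate ∝ [H2]^n
3^n = 9 → n = 2
Order in H2: 2

2


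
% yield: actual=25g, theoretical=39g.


% yield = actual/theoretical × 100
= 25/39 × 100
= 64.1%

64.1%


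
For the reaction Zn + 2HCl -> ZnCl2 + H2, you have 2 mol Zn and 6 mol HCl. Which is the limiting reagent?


Mole ratio available / coefficient:
  Zn: 2/1 = 2.000
  HCl: 6/2 = 3.000
Smaller ratio is limiting.

Zn


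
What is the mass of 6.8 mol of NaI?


M(NaI) = 149.89 g/mol
mass = n × M = 6.8 × 149.89 = 1019.25 g

1019.25 g


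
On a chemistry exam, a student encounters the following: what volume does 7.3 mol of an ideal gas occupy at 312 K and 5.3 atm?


PV = nRT  (R = 0.08206 L·atm/(mol·K))
V = nRT/P = 7.3×0.08206×312/5.3
= 35.264 L

35.264 L


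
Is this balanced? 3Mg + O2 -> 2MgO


Equation: 3Mg + O2 -> 2MgO
Check atoms: Mg: 3≠2, O: 2=2
Not balanced

No, not balanced


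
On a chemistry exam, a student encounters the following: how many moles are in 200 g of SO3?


M(SO3) = 80.07 g/mol
n = mass/M = 200/80.07 = 2.4978 mol

2.4978 mol


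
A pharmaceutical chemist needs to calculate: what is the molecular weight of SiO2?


M(SiO2) = 1×28.09 + 2×16.0
= 28.09 + 32.0
= 60.09 g/mol

60.09 g/mol


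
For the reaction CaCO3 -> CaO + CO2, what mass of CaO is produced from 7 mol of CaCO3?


Mole ratio CaO:CaCO3 = 1:1
n(CaO) = 7 × 1/1 = 7.000 mol
mass = 7.000 × 56.08 = 392.56 g

392.56 g


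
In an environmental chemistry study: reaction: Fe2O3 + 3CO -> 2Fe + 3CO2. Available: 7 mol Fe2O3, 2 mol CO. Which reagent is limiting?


Mole ratio available / coefficient:
  Fe2O3: 7/1 = 7.000
  CO: 2/3 = 0.667
Smaller ratio is limiting.

CO


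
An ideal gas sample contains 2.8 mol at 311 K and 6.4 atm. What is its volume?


PV = nRT  (R = 0.08206 L·atm/(mol·K))
V = nRT/P = 2.8×0.08206×311/6.4
= 11.165 L

11.165 L


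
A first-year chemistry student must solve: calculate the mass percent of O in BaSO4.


M(BaSO4) = 1×137.33 + 1×32.07 + 4×16.0 = 233.40 g/mol
Mass of O = 4 × 16.0 = 64.00 g/mol
% O = 64.00/233.40 × 100 = 27.42%

27.42%


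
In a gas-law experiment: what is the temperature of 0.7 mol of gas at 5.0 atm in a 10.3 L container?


PV = nRT  (R = 0.08206 L·atm/(mol·K))
T = PV/(nR) = 5.0×10.3/(0.7×0.08206)
= 51.50/0.057442
= 896.56 K

896.56 K


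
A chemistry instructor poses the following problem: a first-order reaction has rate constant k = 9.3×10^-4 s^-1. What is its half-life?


t½ = ln2/k = 0.693147/(9.3×10^-4 s^-1)
= 745.3 s

745.3 s


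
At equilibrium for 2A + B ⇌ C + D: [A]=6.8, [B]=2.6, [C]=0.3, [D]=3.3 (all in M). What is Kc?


Kc = [C][D]/([A]^2[B])
= (0.3^1 × 3.3^1)/(6.8^2 × 2.6^1)
= 0.99/120.224
= 0.008235

0.008235


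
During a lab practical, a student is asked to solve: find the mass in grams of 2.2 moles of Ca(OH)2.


M(Ca(OH)2) = 74.1 g/mol
mass = n × M = 2.2 × 74.1 = 163.02 g

163.02 g


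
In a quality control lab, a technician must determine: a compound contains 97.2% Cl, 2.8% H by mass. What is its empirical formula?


Assume 100 g sample. Moles of each element:
  Cl: 97.2/35.45 = 2.742 mol
  H: 2.8/1.008 = 2.778 mol
Divide by smallest (2.742):
  Cl: 2.742/2.742 = 1.0
  H: 2.778/2.742 = 1.01
Empirical formula: HCl

HCl


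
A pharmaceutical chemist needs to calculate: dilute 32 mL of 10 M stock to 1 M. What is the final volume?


C1V1 = C2V2
10 × 32 = 1 × V2
V2 = 320/1 = 320.0 mL

320.0 mL


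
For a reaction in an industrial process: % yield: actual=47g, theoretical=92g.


% yield = actual/theoretical × 100
= 47/92 × 100
= 51.09%

51.09%


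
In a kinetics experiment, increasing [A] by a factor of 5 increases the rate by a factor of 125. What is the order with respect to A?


rate ∝ [A]^n
5^n = 125 → n = 3
Order in A: 3

3


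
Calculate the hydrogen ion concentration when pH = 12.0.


[H+] = 10^(-pH) = 10^(-12.0)
= 1.0×10^-12 M

1.0×10^-12 M


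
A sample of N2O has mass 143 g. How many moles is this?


M(N2O) = 44.02 g/mol
n = mass/M = 143/44.02 = 3.2485 mol

3.2485 mol


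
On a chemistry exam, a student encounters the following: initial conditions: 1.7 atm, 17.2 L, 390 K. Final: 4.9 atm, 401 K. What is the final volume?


P1V1/T1 = P2V2/T2
V2 = P1V1T2/(T1P2)
= 1.7×17.2×401/(390×4.9)
= 6.136 L

6.136 L


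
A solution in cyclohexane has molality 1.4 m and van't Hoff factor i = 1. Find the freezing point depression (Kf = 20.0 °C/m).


ΔTf = Kf × m × i
= 20.0 × 1.4 × 1
= 28.0 °C

28.0 °C


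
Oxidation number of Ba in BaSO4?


Group 2 metal: +2
Oxidation number: +2

+2


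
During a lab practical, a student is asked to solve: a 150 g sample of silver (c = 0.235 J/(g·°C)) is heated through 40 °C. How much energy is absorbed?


q = mcΔT = 150 × 0.235 × 40
= 1410.00 J

1410.00 J


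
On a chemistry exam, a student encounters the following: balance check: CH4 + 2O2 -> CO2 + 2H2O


Equation: CH4 + 2O2 -> CO2 + 2H2O
Check atoms: C: 1=1, H: 4=4, O: 4=4
Balanced

Yes, balanced


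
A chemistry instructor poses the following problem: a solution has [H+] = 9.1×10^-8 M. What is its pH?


pH = -log10([H+]) = -log10(9.1×10^-8)
= 8 - log10(9.1)
= 8 - 0.96
= 7.04

7.04


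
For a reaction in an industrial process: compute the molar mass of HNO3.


M(HNO3) = 1×1.008 + 1×14.01 + 3×16.0
= 1.01 + 14.01 + 48.0
= 63.02 g/mol

63.02 g/mol


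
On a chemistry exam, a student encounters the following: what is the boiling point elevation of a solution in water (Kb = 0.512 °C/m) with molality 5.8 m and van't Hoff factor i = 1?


ΔTb = Kb × m × i
= 0.512 × 5.8 × 1
= 2.9696 °C

2.9696 °C


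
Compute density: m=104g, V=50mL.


ρ = mass/volume
= 104/50
= 2.08 g/mL

2.08 g/mL


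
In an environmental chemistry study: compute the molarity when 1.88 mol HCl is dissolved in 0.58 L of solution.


M = n/V = 1.88/0.58 = 3.241 mol/L

3.241 M


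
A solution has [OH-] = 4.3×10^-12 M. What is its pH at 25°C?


pOH = -log10([OH-]) = -log10(4.3×10^-12)
= 12 - log10(4.3) = 11.37
pH = 14 - pOH = 14 - 11.37 = 2.63

2.63


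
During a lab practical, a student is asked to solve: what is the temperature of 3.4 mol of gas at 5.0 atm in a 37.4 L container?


PV = nRT  (R = 0.08206 L·atm/(mol·K))
T = PV/(nR) = 5.0×37.4/(3.4×0.08206)
= 187.00/0.279004
= 670.24 K

670.24 K


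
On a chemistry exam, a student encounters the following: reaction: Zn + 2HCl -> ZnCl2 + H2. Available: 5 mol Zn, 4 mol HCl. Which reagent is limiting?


Mole ratio available / coefficient:
  Zn: 5/1 = 5.000
  HCl: 4/2 = 2.000
Smaller ratio is limiting.

HCl


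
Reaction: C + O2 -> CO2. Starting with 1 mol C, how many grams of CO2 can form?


Mole ratio CO2:C = 1:1
n(CO2) = 1 × 1/1 = 1.000 mol
mass = 1.000 × 44.01 = 44.01 g

44.01 g


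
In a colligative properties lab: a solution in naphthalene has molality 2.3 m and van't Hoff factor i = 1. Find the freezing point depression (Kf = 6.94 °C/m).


ΔTf = Kf × m × i
= 6.94 × 2.3 × 1
= 15.962 °C

15.962 °C


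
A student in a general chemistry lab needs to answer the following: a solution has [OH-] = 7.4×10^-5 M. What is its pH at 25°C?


pOH = -log10([OH-]) = -log10(7.4×10^-5)
= 5 - log10(7.4) = 4.13
pH = 14 - pOH = 14 - 4.13 = 9.87

9.87


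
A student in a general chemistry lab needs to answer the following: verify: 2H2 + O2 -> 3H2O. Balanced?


Equation: 2H2 + O2 -> 3H2O
Check atoms: H: 4≠6, O: 2≠3
Not balanced

No, not balanced


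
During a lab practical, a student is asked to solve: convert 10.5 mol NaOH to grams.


M(NaOH) = 40.0 g/mol
mass = n × M = 10.5 × 40.0 = 420.00 g

420.00 g


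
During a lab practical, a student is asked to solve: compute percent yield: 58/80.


% yield = actual/theoretical × 100
= 58/80 × 100
= 72.5%

72.5%


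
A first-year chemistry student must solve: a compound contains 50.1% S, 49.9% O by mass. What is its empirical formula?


Assume 100 g sample. Moles of each element:
  S: 50.1/32.07 = 1.562 mol
  O: 49.9/16.0 = 3.119 mol
Divide by smallest (1.562):
  S: 1.562/1.562 = 1.0
  O: 3.119/1.562 = 2.0
Empirical formula: SO2

SO2


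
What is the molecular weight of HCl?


M(HCl) = 1×1.008 + 1×35.45
= 1.01 + 35.45
= 36.46 g/mol

36.46 g/mol


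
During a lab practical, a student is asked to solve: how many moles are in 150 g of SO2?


M(SO2) = 64.07 g/mol
n = mass/M = 150/64.07 = 2.3412 mol

2.3412 mol


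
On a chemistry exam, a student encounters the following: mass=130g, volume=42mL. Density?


ρ = mass/volume
= 130/42
= 3.095 g/mL

3.095 g/mL


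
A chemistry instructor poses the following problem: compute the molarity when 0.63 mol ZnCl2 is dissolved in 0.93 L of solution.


M = n/V = 0.63/0.93 = 0.677 mol/L

0.677 M


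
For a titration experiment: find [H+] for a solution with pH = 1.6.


[H+] = 10^(-pH) = 10^(-1.6)
= 2.51×10^-2 M

2.51×10^-2 M


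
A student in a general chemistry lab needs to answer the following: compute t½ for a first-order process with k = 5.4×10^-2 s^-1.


t½ = ln2/k = 0.693147/(5.4×10^-2 s^-1)
= 12.84 s

12.84 s


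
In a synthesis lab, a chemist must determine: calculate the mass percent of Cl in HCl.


M(HCl) = 1×1.008 + 1×35.45 = 36.458 g/mol
Mass of Cl = 1 × 35.45 = 35.45 g/mol
% Cl = 35.45/36.458 × 100 = 97.24%

97.24%


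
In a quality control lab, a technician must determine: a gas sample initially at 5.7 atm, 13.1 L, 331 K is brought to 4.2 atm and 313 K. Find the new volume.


P1V1/T1 = P2V2/T2
V2 = P1V1T2/(T1P2)
= 5.7×13.1×313/(331×4.2)
= 16.812 L

16.812 L


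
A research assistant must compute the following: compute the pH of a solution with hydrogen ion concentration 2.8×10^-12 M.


pH = -log10([H+]) = -log10(2.8×10^-12)
= 12 - log10(2.8)
= 12 - 0.45
= 11.55

11.55


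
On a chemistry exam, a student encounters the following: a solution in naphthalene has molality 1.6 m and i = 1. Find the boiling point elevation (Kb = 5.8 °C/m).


ΔTb = Kb × m × i
= 5.8 × 1.6 × 1
= 9.28 °C

9.28 °C


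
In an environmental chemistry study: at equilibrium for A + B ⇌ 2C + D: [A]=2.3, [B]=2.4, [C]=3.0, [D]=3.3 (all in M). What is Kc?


Kc = [C]^2[D]/([A][B])
= (3.0^2 × 3.3^1)/(2.3^1 × 2.4^1)
= 29.7/5.52
= 5.380

5.380


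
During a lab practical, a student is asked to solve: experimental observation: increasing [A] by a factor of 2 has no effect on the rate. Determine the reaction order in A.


rate ∝ [A]^n
rate ∝ [A]^0
Order in A: 0

0


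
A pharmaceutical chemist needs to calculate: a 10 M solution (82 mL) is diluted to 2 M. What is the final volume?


C1V1 = C2V2
10 × 82 = 2 × V2
V2 = 820/2 = 410.0 mL

410.0 mL


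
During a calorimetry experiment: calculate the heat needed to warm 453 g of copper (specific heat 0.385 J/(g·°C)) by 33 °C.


q = mcΔT = 453 × 0.385 × 33
= 5755.37 J

5755.37 J


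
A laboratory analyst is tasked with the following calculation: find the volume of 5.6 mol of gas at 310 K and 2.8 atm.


PV = nRT  (R = 0.08206 L·atm/(mol·K))
V = nRT/P = 5.6×0.08206×310/2.8
= 50.877 L

50.877 L


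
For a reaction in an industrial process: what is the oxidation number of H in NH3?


H is +1 with nonmetals
Oxidation number: +1

+1


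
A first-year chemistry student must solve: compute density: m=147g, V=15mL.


ρ = mass/volume
= 147/15
= 9.8 g/mL

9.8 g/mL


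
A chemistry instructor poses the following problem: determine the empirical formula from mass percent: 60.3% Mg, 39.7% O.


Assume 100 g sample. Moles of each element:
  Mg: 60.3/24.31 = 2.48 mol
  O: 39.7/16.0 = 2.481 mol
Divide by smallest (2.48):
  Mg: 2.48/2.48 = 1.0
  O: 2.481/2.48 = 1.0
Empirical formula: MgO

MgO


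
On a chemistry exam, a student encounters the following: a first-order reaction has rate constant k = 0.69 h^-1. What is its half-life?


t½ = ln2/k = 0.693147/(0.69 h^-1)
= 1.005 h

1.005 h


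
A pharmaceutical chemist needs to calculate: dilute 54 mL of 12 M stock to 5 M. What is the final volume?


C1V1 = C2V2
12 × 54 = 5 × V2
V2 = 648/5 = 129.6 mL

129.6 mL


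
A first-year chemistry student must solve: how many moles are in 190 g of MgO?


M(MgO) = 40.31 g/mol
n = mass/M = 190/40.31 = 4.7135 mol

4.7135 mol


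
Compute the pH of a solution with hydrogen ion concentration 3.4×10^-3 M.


pH = -log10([H+]) = -log10(3.4×10^-3)
= 3 - log10(3.4)
= 3 - 0.53
= 2.47

2.47


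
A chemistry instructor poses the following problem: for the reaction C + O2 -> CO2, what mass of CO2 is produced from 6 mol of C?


Mole ratio CO2:C = 1:1
n(CO2) = 6 × 1/1 = 6.000 mol
mass = 6.000 × 44.01 = 264.06 g

264.06 g


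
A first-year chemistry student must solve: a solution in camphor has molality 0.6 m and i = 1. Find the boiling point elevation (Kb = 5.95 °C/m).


ΔTb = Kb × m × i
= 5.95 × 0.6 × 1
= 3.57 °C

3.57 °C


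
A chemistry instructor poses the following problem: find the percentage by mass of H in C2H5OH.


M(C2H5OH) = 2×12.01 + 6×1.008 + 1×16.0 = 46.068 g/mol
Mass of H = 6 × 1.008 = 6.048 g/mol
% H = 6.048/46.068 × 100 = 13.13%

13.13%


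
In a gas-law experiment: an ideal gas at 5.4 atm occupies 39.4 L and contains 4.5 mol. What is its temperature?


PV = nRT  (R = 0.08206 L·atm/(mol·K))
T = PV/(nR) = 5.4×39.4/(4.5×0.08206)
= 212.76/0.369270
= 576.16 K

576.16 K


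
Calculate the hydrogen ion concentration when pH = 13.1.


[H+] = 10^(-pH) = 10^(-13.1)
= 7.94×10^-14 M

7.94×10^-14 M


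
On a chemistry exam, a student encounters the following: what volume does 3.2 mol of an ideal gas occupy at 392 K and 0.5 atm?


PV = nRT  (R = 0.08206 L·atm/(mol·K))
V = nRT/P = 3.2×0.08206×392/0.5
= 205.872 L

205.872 L


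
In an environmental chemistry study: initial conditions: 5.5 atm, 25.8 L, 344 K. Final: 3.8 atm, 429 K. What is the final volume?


P1V1/T1 = P2V2/T2
V2 = P1V1T2/(T1P2)
= 5.5×25.8×429/(344×3.8)
= 46.569 L

46.569 L


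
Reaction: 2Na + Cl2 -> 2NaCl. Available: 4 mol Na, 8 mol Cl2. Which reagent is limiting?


Mole ratio available / coefficient:
  Na: 4/2 = 2.000
  Cl2: 8/1 = 8.000
Smaller ratio is limiting.

Na


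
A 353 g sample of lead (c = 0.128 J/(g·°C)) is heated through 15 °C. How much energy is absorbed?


q = mcΔT = 353 × 0.128 × 15
= 677.76 J

677.76 J


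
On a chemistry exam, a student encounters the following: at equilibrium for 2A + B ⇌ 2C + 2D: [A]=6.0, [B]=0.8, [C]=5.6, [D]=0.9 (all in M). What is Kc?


Kc = [C]^2[D]^2/([A]^2[B])
= (5.6^2 × 0.9^2)/(6.0^2 × 0.8^1)
= 25.4016/28.8
= 0.8820

0.8820


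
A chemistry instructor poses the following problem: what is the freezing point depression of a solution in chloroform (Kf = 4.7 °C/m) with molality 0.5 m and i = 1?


ΔTf = Kf × m × i
= 4.7 × 0.5 × 1
= 2.35 °C

2.35 °C


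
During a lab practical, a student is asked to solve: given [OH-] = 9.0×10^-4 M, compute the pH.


pOH = -log10([OH-]) = -log10(9.0×10^-4)
= 4 - log10(9.0) = 3.05
pH = 14 - pOH = 14 - 3.05 = 10.95

10.95


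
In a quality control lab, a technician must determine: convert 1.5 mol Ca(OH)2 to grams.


M(Ca(OH)2) = 74.1 g/mol
mass = n × M = 1.5 × 74.1 = 111.15 g

111.15 g


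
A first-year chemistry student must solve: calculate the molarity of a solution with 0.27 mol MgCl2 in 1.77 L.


M = n/V = 0.27/1.77 = 0.153 mol/L

0.153 M


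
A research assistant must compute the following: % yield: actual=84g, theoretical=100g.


% yield = actual/theoretical × 100
= 84/100 × 100
= 84.0%

84.0%


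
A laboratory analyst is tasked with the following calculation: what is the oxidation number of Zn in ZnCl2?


Zn is +2
Oxidation number: +2

+2


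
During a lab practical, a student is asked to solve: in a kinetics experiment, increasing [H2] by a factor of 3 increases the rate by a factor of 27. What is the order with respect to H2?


rate ∝ [H2]^n
3^n = 27 → n = 3
Order in H2: 3

3


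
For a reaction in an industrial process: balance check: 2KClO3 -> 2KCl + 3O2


Equation: 2KClO3 -> 2KCl + 3O2
Check atoms: Cl: 2=2, K: 2=2, O: 6=6
Balanced

Yes, balanced


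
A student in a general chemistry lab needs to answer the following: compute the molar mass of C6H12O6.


M(C6H12O6) = 6×12.01 + 12×1.008 + 6×16.0
= 72.06 + 12.1 + 96.0
= 180.16 g/mol

180.16 g/mol


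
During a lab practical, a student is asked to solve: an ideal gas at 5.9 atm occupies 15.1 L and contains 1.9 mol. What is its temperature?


PV = nRT  (R = 0.08206 L·atm/(mol·K))
T = PV/(nR) = 5.9×15.1/(1.9×0.08206)
= 89.09/0.155914
= 571.40 K

571.40 K


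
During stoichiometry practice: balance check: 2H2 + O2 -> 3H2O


Equation: 2H2 + O2 -> 3H2O
Check atoms: H: 4≠6, O: 2≠3
Not balanced

No, not balanced


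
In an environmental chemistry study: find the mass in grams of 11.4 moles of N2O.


M(N2O) = 44.02 g/mol
mass = n × M = 11.4 × 44.02 = 501.83 g

501.83 g


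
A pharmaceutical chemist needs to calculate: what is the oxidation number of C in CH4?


x + 4(+1) = 0, so x = -4
Oxidation number: -4

-4


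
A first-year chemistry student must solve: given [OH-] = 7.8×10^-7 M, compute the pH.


pOH = -log10([OH-]) = -log10(7.8×10^-7)
= 7 - log10(7.8) = 6.11
pH = 14 - pOH = 14 - 6.11 = 7.89

7.89


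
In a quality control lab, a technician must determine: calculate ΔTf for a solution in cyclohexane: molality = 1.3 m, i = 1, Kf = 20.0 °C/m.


ΔTf = Kf × m × i
= 20.0 × 1.3 × 1
= 26.0 °C

26.0 °C


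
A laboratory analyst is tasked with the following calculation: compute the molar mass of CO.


M(CO) = 1×12.01 + 1×16.0
= 12.01 + 16.0
= 28.01 g/mol

28.01 g/mol


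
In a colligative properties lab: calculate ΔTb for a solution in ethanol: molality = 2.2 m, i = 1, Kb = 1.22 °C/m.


ΔTb = Kb × m × i
= 1.22 × 2.2 × 1
= 2.684 °C

2.684 °C


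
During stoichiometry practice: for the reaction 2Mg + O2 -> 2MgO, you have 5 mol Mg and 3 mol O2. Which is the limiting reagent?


Mole ratio available / coefficient:
  Mg: 5/2 = 2.500
  O2: 3/1 = 3.000
Smaller ratio is limiting.

Mg


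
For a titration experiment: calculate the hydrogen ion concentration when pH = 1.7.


[H+] = 10^(-pH) = 10^(-1.7)
= 2.0×10^-2 M

2.0×10^-2 M


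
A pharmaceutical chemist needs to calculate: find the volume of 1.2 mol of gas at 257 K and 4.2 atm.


PV = nRT  (R = 0.08206 L·atm/(mol·K))
V = nRT/P = 1.2×0.08206×257/4.2
= 6.026 L

6.026 L


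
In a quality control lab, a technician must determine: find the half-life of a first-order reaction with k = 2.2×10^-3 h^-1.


t½ = ln2/k = 0.693147/(2.2×10^-3 h^-1)
= 315.1 h

315.1 h


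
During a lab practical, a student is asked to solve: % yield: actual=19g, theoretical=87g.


% yield = actual/theoretical × 100
= 19/87 × 100
= 21.84%

21.84%


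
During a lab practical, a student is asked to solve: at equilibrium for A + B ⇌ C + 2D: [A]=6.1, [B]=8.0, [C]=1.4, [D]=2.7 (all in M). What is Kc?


Kc = [C][D]^2/([A][B])
= (1.4^1 × 2.7^2)/(6.1^1 × 8.0^1)
= 10.206/48.8
= 0.2091

0.2091


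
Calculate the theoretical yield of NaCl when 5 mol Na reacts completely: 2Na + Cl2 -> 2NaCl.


Mole ratio NaCl:Na = 2:2
n(NaCl) = 5 × 2/2 = 5.000 mol
mass = 5.000 × 58.44 = 292.2 g

292.2 g


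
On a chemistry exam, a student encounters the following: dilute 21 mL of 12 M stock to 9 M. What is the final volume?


C1V1 = C2V2
12 × 21 = 9 × V2
V2 = 252/9 = 28.0 mL

28.0 mL


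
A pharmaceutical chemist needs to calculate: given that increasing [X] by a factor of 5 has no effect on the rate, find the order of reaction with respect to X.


rate ∝ [X]^n
rate ∝ [X]^0
Order in X: 0

0


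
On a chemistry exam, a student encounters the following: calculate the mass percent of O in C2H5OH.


M(C2H5OH) = 2×12.01 + 6×1.008 + 1×16.0 = 46.068 g/mol
Mass of O = 1 × 16.0 = 16.00 g/mol
% O = 16.00/46.068 × 100 = 34.73%

34.73%


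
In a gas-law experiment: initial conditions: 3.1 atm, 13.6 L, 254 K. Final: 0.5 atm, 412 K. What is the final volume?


P1V1/T1 = P2V2/T2
V2 = P1V1T2/(T1P2)
= 3.1×13.6×412/(254×0.5)
= 136.771 L

136.771 L


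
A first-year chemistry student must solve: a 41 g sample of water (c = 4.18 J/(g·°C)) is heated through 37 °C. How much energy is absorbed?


q = mcΔT = 41 × 4.18 × 37
= 6341.06 J

6341.06 J


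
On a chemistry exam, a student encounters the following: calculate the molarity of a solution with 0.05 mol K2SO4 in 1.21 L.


M = n/V = 0.05/1.21 = 0.041 mol/L

0.041 M


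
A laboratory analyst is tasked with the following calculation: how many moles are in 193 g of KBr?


M(KBr) = 119.0 g/mol
n = mass/M = 193/119.0 = 1.6218 mol

1.6218 mol


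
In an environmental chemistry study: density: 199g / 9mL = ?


ρ = mass/volume
= 199/9
= 22.111 g/mL

22.111 g/mL


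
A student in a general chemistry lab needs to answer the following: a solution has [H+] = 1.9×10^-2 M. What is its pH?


pH = -log10([H+]) = -log10(1.9×10^-2)
= 2 - log10(1.9)
= 2 - 0.28
= 1.72

1.72


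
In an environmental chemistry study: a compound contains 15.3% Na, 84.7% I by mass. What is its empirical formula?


Assume 100 g sample. Moles of each element:
  Na: 15.3/22.99 = 0.666 mol
  I: 84.7/126.9 = 0.667 mol
Divide by smallest (0.666):
  Na: 0.666/0.666 = 1.0
  I: 0.667/0.666 = 1.0
Empirical formula: NaI

NaI


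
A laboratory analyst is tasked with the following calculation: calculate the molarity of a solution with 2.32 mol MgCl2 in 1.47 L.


M = n/V = 2.32/1.47 = 1.578 mol/L

1.578 M


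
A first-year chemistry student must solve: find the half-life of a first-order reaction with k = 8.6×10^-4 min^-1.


t½ = ln2/k = 0.693147/(8.6×10^-4 min^-1)
= 806.0 min

806.0 min


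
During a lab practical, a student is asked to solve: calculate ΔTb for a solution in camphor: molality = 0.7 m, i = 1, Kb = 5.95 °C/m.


ΔTb = Kb × m × i
= 5.95 × 0.7 × 1
= 4.165 °C

4.165 °C


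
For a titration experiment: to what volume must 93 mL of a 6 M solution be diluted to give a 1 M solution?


C1V1 = C2V2
6 × 93 = 1 × V2
V2 = 558/1 = 558.0 mL

558.0 mL


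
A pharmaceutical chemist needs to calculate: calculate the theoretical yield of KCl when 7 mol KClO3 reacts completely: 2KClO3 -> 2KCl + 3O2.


Mole ratio KCl:KClO3 = 2:2
n(KCl) = 7 × 2/2 = 7.000 mol
mass = 7.000 × 74.55 = 521.85 g

521.85 g


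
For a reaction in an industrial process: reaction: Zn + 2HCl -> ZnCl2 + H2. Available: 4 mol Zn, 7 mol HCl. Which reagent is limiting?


Mole ratio available / coefficient:
  Zn: 4/1 = 4.000
  HCl: 7/2 = 3.500
Smaller ratio is limiting.

HCl
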